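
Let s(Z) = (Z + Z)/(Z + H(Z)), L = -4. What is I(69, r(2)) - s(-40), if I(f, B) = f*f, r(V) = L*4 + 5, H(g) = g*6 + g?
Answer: 19043/4 ≈ 4760.8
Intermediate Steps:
H(g) = 7*g (H(g) = 6*g + g = 7*g)
r(V) = -11 (r(V) = -4*4 + 5 = -16 + 5 = -11)
s(Z) = ¼ (s(Z) = (Z + Z)/(Z + 7*Z) = (2*Z)/((8*Z)) = (2*Z)*(1/(8*Z)) = ¼)
I(f, B) = f²
I(69, r(2)) - s(-40) = 69² - 1*¼ = 4761 - ¼ = 19043/4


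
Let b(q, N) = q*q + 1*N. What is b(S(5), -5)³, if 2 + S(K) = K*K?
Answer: 143877824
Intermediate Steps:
S(K) = -2 + K² (S(K) = -2 + K*K = -2 + K²)
b(q, N) = N + q² (b(q, N) = q² + N = N + q²)
b(S(5), -5)³ = (-5 + (-2 + 5²)²)³ = (-5 + (-2 + 25)²)³ = (-5 + 23²)³ = (-5 + 529)³ = 524³ = 143877824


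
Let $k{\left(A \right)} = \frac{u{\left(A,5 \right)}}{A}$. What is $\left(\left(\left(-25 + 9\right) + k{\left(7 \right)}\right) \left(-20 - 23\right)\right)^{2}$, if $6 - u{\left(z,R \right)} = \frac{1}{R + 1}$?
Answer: $\frac{15311569}{36} \approx 4.2532 \cdot 10^{5}$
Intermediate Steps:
$u{\left(z,R \right)} = 6 - \frac{1}{1 + R}$ ($u{\left(z,R \right)} = 6 - \frac{1}{R + 1} = 6 - \frac{1}{1 + R}$)
$k{\left(A \right)} = \frac{35}{6 A}$ ($k{\left(A \right)} = \frac{\frac{1}{1 + 5} \left(5 + 6 \cdot 5\right)}{A} = \frac{\frac{1}{6} \left(5 + 30\right)}{A} = \frac{\frac{1}{6} \cdot 35}{A} = \frac{35}{6 A}$)
$\left(\left(\left(-25 + 9\right) + k{\left(7 \right)}\right) \left(-20 - 23\right)\right)^{2} = \left(\left(\left(-25 + 9\right) + \frac{35}{6 \cdot 7}\right) \left(-20 - 23\right)\right)^{2} = \left(\left(-16 + \frac{35}{6} \cdot \frac{1}{7}\right) \left(-43\right)\right)^{2} = \left(\left(-16 + \frac{5}{6}\right) \left(-43\right)\right)^{2} = \left(\left(- \frac{91}{6}\right) \left(-43\right)\right)^{2} = \left(\frac{3913}{6}\right)^{2} = \frac{15311569}{36}$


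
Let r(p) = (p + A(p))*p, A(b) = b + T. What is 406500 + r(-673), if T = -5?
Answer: 1315723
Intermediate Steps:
A(b) = -5 + b (A(b) = b - 5 = -5 + b)
r(p) = p*(-5 + 2*p) (r(p) = (p + (-5 + p))*p = (-5 + 2*p)*p = p*(-5 + 2*p))
406500 + r(-673) = 406500 - 673*(-5 + 2*(-673)) = 406500 - 673*(-5 - 1346) = 406500 - 673*(-1351) = 406500 + 909223 = 1315723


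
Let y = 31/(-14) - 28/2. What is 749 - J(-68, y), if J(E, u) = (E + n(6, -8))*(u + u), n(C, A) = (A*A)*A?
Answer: -126417/7 ≈ -18060.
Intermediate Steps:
y = -227/14 (y = 31*(-1/14) - 28*½ = -31/14 - 14 = -227/14 ≈ -16.214)
n(C, A) = A³ (n(C, A) = A²*A = A³)
J(E, u) = 2*u*(-512 + E) (J(E, u) = (E + (-8)³)*(u + u) = (E - 512)*(2*u) = (-512 + E)*(2*u) = 2*u*(-512 + E))
749 - J(-68, y) = 749 - 2*(-227)*(-512 - 68)/14 = 749 - 2*(-227)*(-580)/14 = 749 - 1*131660/7 = 749 - 131660/7 = -126417/7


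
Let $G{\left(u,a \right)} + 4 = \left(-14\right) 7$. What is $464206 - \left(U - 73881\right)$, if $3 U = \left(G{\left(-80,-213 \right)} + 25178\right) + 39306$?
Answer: $\frac{1549879}{3} \approx 5.1663 \cdot 10^{5}$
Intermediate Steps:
$G{\left(u,a \right)} = -102$ ($G{\left(u,a \right)} = -4 - 98 = -102$)
$U = \frac{64382}{3}$ ($U = \frac{\left(-102 + 25178\right) + 39306}{3} = \frac{25076 + 39306}{3} = \frac{1}{3} \cdot 64382 = \frac{64382}{3} \approx 21461.0$)
$464206 - \left(U - 73881\right) = 464206 - \left(\frac{64382}{3} - 73881\right) = 464206 - - \frac{157261}{3} = 464206 + \frac{157261}{3} = \frac{1549879}{3}$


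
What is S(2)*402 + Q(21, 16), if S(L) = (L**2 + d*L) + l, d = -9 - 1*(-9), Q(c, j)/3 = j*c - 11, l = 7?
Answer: 5397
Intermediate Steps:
Q(c, j) = -33 + 3*c*j (Q(c, j) = 3*(j*c - 11) = 3*(c*j - 11) = 3*(-11 + c*j) = -33 + 3*c*j)
d = 0 (d = -9 + 9 = 0)
S(L) = 7 + L**2 (S(L) = (L**2 + 0*L) + 7 = (L**2 + 0) + 7 = L**2 + 7 = 7 + L**2)
S(2)*402 + Q(21, 16) = (7 + 2**2)*402 + (-33 + 3*21*16) = (7 + 4)*402 + (-33 + 1008) = 11*402 + 975 = 4422 + 975 = 5397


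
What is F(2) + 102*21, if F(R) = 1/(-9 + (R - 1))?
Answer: 17135/8 ≈ 2141.9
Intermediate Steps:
F(R) = 1/(-10 + R) (F(R) = 1/(-9 + (-1 + R)) = 1/(-10 + R))
F(2) + 102*21 = 1/(-10 + 2) + 102*21 = 1/(-8) + 2142 = -⅛ + 2142 = 17135/8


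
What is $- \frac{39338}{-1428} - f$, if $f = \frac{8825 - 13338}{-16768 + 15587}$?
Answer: $\frac{1176871}{49602} \approx 23.726$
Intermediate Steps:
$f = \frac{4513}{1181}$ ($f = - \frac{4513}{-1181} = \left(-4513\right) \left(- \frac{1}{1181}\right) = \frac{4513}{1181} \approx 3.8213$)
$- \frac{39338}{-1428} - f = - \frac{39338}{-1428} - \frac{4513}{1181} = \left(-39338\right) \left(- \frac{1}{1428}\right) - \frac{4513}{1181} = \frac{1157}{42} - \frac{4513}{1181} = \frac{1176871}{49602}$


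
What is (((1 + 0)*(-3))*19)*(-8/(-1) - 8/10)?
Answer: -2052/5 ≈ -410.40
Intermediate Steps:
(((1 + 0)*(-3))*19)*(-8/(-1) - 8/10) = ((1*(-3))*19)*(-8*(-1) - 8*⅒) = (-3*19)*(8 - ⅘) = -57*36/5 = -2052/5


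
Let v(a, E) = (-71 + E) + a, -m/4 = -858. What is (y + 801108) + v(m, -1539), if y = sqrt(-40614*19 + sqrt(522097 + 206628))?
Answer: 802930 + sqrt(-771666 + 5*sqrt(29149)) ≈ 8.0293e+5 + 877.96*I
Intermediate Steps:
m = 3432 (m = -4*(-858) = 3432)
v(a, E) = -71 + E + a
y = sqrt(-771666 + 5*sqrt(29149)) (y = sqrt(-771666 + sqrt(728725)) = sqrt(-771666 + 5*sqrt(29149)) ≈ 877.96*I)
(y + 801108) + v(m, -1539) = (sqrt(-771666 + 5*sqrt(29149)) + 801108) + (-71 - 1539 + 3432) = (801108 + sqrt(-771666 + 5*sqrt(29149))) + 1822 = 802930 + sqrt(-771666 + 5*sqrt(29149))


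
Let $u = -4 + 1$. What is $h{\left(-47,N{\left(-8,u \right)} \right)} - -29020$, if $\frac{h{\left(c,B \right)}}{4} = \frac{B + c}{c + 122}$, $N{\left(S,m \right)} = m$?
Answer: $\frac{87052}{3} \approx 29017.0$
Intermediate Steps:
$u = -3$
$h{\left(c,B \right)} = \frac{4 \left(B + c\right)}{122 + c}$ ($h{\left(c,B \right)} = 4 \frac{B + c}{c + 122} = 4 \frac{B + c}{122 + c} = \frac{4 \left(B + c\right)}{122 + c}$)
$h{\left(-47,N{\left(-8,u \right)} \right)} - -29020 = \frac{4 \left(-3 - 47\right)}{122 - 47} - -29020 = 4 \cdot \frac{1}{75} \left(-50\right) + 29020 = - \frac{8}{3} + 29020 = \frac{87052}{3}$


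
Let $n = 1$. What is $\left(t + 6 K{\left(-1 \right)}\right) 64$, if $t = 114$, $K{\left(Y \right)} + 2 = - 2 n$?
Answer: $5760$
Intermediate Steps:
$K{\left(Y \right)} = -4$ ($K{\left(Y \right)} = -2 - 2 = -4$)
$\left(t + 6 K{\left(-1 \right)}\right) 64 = \left(114 + 6 \left(-4\right)\right) 64 = \left(114 - 24\right) 64 = 90 \cdot 64 = 5760$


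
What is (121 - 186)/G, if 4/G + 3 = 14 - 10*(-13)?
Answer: -9165/4 ≈ -2291.3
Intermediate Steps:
G = 4/141 (G = 4/(-3 + (14 - 10*(-13))) = 4/(-3 + (14 + 130)) = 4/(-3 + 144) = 4/141 ≈ 0.028369)
(121 - 186)/G = (121 - 186)/(4/141) = -65*141/4 = -9165/4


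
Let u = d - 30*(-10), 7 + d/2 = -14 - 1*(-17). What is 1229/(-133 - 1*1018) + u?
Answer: 334863/1151 ≈ 290.93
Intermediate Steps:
d = -8 (d = -14 + 2*(-14 - 1*(-17)) = -14 + 2*(-14 + 17) = -14 + 2*3 = -14 + 6 = -8)
u = 292 (u = -8 - 30*(-10) = -8 + 300 = 292)
1229/(-133 - 1*1018) + u = 1229/(-133 - 1*1018) + 292 = 1229/(-133 - 1018) + 292 = 1229/(-1151) + 292 = 1229*(-1/1151) + 292 = -1229/1151 + 292 = 334863/1151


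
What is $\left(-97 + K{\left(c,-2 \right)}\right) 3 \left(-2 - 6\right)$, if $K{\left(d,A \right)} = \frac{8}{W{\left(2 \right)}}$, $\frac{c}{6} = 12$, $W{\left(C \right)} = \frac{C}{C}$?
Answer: $2136$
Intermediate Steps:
$W{\left(C \right)} = 1$
$c = 72$ ($c = 6 \cdot 12 = 72$)
$K{\left(d,A \right)} = 8$ ($K{\left(d,A \right)} = \frac{8}{1} = 8 \cdot 1 = 8$)
$\left(-97 + K{\left(c,-2 \right)}\right) 3 \left(-2 - 6\right) = \left(-97 + 8\right) 3 \left(-2 - 6\right) = - 89 \cdot 3 \left(-8\right) = \left(-89\right) \left(-24\right) = 2136$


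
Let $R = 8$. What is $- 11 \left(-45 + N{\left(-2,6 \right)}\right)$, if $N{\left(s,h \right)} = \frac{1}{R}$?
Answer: $\frac{3949}{8} \approx 493.63$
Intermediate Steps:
$N{\left(s,h \right)} = \frac{1}{8}$
$- 11 \left(-45 + N{\left(-2,6 \right)}\right) = - 11 \left(-45 + \frac{1}{8}\right) = \left(-11\right) \left(- \frac{359}{8}\right) = \frac{3949}{8}$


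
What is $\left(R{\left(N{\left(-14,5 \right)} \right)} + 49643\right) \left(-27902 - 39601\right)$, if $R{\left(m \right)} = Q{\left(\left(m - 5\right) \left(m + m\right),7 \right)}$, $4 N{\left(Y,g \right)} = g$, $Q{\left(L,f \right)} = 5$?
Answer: $-3351388944$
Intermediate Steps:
$N{\left(Y,g \right)} = \frac{g}{4}$
$R{\left(m \right)} = 5$
$\left(R{\left(N{\left(-14,5 \right)} \right)} + 49643\right) \left(-27902 - 39601\right) = \left(5 + 49643\right) \left(-27902 - 39601\right) = 49648 \left(-67503\right) = -3351388944$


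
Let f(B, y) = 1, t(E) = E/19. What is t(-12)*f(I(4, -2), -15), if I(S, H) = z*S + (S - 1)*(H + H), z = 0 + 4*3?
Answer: -12/19 ≈ -0.63158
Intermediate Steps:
z = 12 (z = 0 + 12 = 12)
t(E) = E/19 (t(E) = E*(1/19) = E/19)
I(S, H) = 12*S + 2*H*(-1 + S) (I(S, H) = 12*S + (S - 1)*(H + H) = 12*S + (-1 + S)*(2*H) = 12*S + 2*H*(-1 + S))
t(-12)*f(I(4, -2), -15) = ((1/19)*(-12))*1 = -12/19*1 = -12/19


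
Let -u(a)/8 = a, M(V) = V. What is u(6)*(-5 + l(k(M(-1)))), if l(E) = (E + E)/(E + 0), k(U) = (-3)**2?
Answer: 144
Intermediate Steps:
k(U) = 9
u(a) = -8*a
l(E) = 2 (l(E) = (2*E)/E = 2)
u(6)*(-5 + l(k(M(-1)))) = (-8*6)*(-5 + 2) = -48*(-3) = 144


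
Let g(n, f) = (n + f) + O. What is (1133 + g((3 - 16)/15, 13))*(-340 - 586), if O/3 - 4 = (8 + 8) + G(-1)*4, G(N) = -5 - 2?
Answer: -15572542/15 ≈ -1.0382e+6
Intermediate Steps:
G(N) = -7
O = -24 (O = 12 + 3*((8 + 8) - 7*4) = 12 + 3*(16 - 28) = 12 + 3*(-12) = 12 - 36 = -24)
g(n, f) = -24 + f + n (g(n, f) = (n + f) - 24 = (f + n) - 24 = -24 + f + n)
(1133 + g((3 - 16)/15, 13))*(-340 - 586) = (1133 + (-24 + 13 + (3 - 16)/15))*(-340 - 586) = (1133 + (-24 + 13 - 13*1/15))*(-926) = (1133 + (-24 + 13 - 13/15))*(-926) = (1133 - 178/15)*(-926) = (16817/15)*(-926) = -15572542/15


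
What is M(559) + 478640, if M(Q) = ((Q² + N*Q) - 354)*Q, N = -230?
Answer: 103087003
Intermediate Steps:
M(Q) = Q*(-354 + Q² - 230*Q) (M(Q) = ((Q² - 230*Q) - 354)*Q = (-354 + Q² - 230*Q)*Q = Q*(-354 + Q² - 230*Q))
M(559) + 478640 = 559*(-354 + 559² - 230*559) + 478640 = 559*(-354 + 312481 - 128570) + 478640 = 559*183557 + 478640 = 102608363 + 478640 = 103087003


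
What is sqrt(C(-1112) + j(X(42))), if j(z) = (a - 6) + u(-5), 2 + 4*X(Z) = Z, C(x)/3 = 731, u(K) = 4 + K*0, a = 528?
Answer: sqrt(2719) ≈ 52.144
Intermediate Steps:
u(K) = 4 (u(K) = 4 + 0 = 4)
C(x) = 2193 (C(x) = 3*731 = 2193)
X(Z) = -1/2 + Z/4
j(z) = 526 (j(z) = (528 - 6) + 4 = 522 + 4 = 526)
sqrt(C(-1112) + j(X(42))) = sqrt(2193 + 526) = sqrt(2719)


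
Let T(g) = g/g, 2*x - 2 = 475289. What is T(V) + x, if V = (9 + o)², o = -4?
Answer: 475293/2 ≈ 2.3765e+5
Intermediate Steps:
V = 25 (V = (9 - 4)² = 5² = 25)
x = 475291/2 (x = 1 + (½)*475289 = 1 + 475289/2 = 475291/2 ≈ 2.3765e+5)
T(g) = 1
T(V) + x = 1 + 475291/2 = 475293/2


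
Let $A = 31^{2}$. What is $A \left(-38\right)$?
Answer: $-36518$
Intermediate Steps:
$A = 961$
$A \left(-38\right) = 961 \left(-38\right) = -36518$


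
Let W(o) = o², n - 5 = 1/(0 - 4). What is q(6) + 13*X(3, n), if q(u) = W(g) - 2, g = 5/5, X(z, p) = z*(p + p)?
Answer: 739/2 ≈ 369.50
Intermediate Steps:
n = 19/4 (n = 5 + 1/(0 - 4) = 5 + 1/(-4) = 5 - ¼ = 19/4 ≈ 4.7500)
X(z, p) = 2*p*z (X(z, p) = z*(2*p) = 2*p*z)
g = 1 (g = 5*(⅕) = 1)
q(u) = -1 (q(u) = 1² - 2 = 1 - 2 = -1)
q(6) + 13*X(3, n) = -1 + 13*(2*(19/4)*3) = -1 + 13*(57/2) = -1 + 741/2 = 739/2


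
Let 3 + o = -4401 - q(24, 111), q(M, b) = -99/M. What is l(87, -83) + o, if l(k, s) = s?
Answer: -35863/8 ≈ -4482.9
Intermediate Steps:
o = -35199/8 (o = -3 + (-4401 - (-99)/24) = -3 + (-4401 - 1*(-33/8)) = -3 + (-4401 + 33/8) = -3 - 35175/8 = -35199/8 ≈ -4399.9)
l(87, -83) + o = -83 - 35199/8 = -35863/8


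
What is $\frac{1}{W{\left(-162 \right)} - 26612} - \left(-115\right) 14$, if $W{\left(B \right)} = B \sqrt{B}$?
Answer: $\frac{286761147327}{178112518} + \frac{729 i \sqrt{2}}{356225036} \approx 1610.0 + 2.8941 \cdot 10^{-6} i$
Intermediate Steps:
$W{\left(B \right)} = B^{\frac{3}{2}}$
$\frac{1}{W{\left(-162 \right)} - 26612} - \left(-115\right) 14 = \frac{1}{\left(-162\right)^{\frac{3}{2}} - 26612} - \left(-115\right) 14 = \frac{1}{- 1458 i \sqrt{2} - 26612} - -1610 = \frac{1}{-26612 - 1458 i \sqrt{2}} + 1610 = 1610 + \frac{1}{-26612 - 1458 i \sqrt{2}}$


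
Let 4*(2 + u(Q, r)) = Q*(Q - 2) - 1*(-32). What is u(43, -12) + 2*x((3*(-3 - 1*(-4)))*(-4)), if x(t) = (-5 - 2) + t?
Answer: 1635/4 ≈ 408.75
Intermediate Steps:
u(Q, r) = 6 + Q*(-2 + Q)/4 (u(Q, r) = -2 + (Q*(Q - 2) - 1*(-32))/4 = -2 + (Q*(-2 + Q) + 32)/4 = -2 + (32 + Q*(-2 + Q))/4 = -2 + (8 + Q*(-2 + Q)/4) = 6 + Q*(-2 + Q)/4)
x(t) = -7 + t
u(43, -12) + 2*x((3*(-3 - 1*(-4)))*(-4)) = (6 - ½*43 + (¼)*43²) + 2*(-7 + (3*(-3 - 1*(-4)))*(-4)) = (6 - 43/2 + (¼)*1849) + 2*(-7 + (3*(-3 + 4))*(-4)) = (6 - 43/2 + 1849/4) + 2*(-7 + (3*1)*(-4)) = 1787/4 + 2*(-7 + 3*(-4)) = 1787/4 + 2*(-7 - 12) = 1787/4 + 2*(-19) = 1787/4 - 38 = 1635/4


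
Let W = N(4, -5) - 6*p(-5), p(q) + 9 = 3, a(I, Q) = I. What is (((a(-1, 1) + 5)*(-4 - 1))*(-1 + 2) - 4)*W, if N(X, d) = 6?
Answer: -1008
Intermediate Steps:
p(q) = -6 (p(q) = -9 + 3 = -6)
W = 42 (W = 6 - 6*(-6) = 6 + 36 = 42)
(((a(-1, 1) + 5)*(-4 - 1))*(-1 + 2) - 4)*W = (((-1 + 5)*(-4 - 1))*(-1 + 2) - 4)*42 = ((4*(-5))*1 - 4)*42 = (-20*1 - 4)*42 = (-20 - 4)*42 = -24*42 = -1008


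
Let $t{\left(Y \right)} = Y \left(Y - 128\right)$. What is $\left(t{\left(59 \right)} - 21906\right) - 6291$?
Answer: $-32268$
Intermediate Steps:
$t{\left(Y \right)} = Y \left(-128 + Y\right)$
$\left(t{\left(59 \right)} - 21906\right) - 6291 = \left(59 \left(-128 + 59\right) - 21906\right) - 6291 = \left(59 \left(-69\right) - 21906\right) - 6291 = \left(-4071 - 21906\right) - 6291 = -25977 - 6291 = -32268$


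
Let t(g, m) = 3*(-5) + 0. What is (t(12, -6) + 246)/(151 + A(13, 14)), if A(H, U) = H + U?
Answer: 231/178 ≈ 1.2978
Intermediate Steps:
t(g, m) = -15 (t(g, m) = -15 + 0 = -15)
(t(12, -6) + 246)/(151 + A(13, 14)) = (-15 + 246)/(151 + (13 + 14)) = 231/(151 + 27) = 231/178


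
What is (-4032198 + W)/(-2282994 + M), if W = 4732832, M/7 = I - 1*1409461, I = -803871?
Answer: -350317/8888159 ≈ -0.039414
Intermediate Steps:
M = -15493324 (M = 7*(-803871 - 1*1409461) = 7*(-803871 - 1409461) = 7*(-2213332) = -15493324)
(-4032198 + W)/(-2282994 + M) = (-4032198 + 4732832)/(-2282994 - 15493324) = 700634/(-17776318) = 700634*(-1/17776318) = -350317/8888159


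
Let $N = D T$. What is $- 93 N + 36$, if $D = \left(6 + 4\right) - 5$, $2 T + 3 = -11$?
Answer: $3291$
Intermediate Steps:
$T = -7$ ($T = - \frac{3}{2} + \frac{1}{2} \left(-11\right) = - \frac{3}{2} - \frac{11}{2} = -7$)
$D = 5$ ($D = 10 - 5 = 5$)
$N = -35$ ($N = 5 \left(-7\right) = -35$)
$- 93 N + 36 = \left(-93\right) \left(-35\right) + 36 = 3255 + 36 = 3291$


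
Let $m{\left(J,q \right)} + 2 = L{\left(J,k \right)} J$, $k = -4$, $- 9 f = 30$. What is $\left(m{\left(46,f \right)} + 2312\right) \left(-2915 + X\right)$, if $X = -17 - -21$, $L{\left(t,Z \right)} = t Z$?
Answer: $17914294$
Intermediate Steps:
$f = - \frac{10}{3}$ ($f = \left(- \frac{1}{9}\right) 30 = - \frac{10}{3} \approx -3.3333$)
$L{\left(t,Z \right)} = Z t$
$X = 4$ ($X = -17 + 21 = 4$)
$m{\left(J,q \right)} = -2 - 4 J^{2}$ ($m{\left(J,q \right)} = -2 + - 4 J J = -2 - 4 J^{2}$)
$\left(m{\left(46,f \right)} + 2312\right) \left(-2915 + X\right) = \left(\left(-2 - 4 \cdot 46^{2}\right) + 2312\right) \left(-2915 + 4\right) = \left(\left(-2 - 8464\right) + 2312\right) \left(-2911\right) = \left(-8466 + 2312\right) \left(-2911\right) = \left(-6154\right) \left(-2911\right) = 17914294$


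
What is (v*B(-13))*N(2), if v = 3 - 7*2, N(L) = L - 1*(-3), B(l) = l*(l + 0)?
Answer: -9295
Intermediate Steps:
B(l) = l² (B(l) = l*l = l²)
N(L) = 3 + L (N(L) = L + 3 = 3 + L)
v = -11 (v = 3 - 14 = -11)
(v*B(-13))*N(2) = (-11*(-13)²)*(3 + 2) = -11*169*5 = -1859*5 = -9295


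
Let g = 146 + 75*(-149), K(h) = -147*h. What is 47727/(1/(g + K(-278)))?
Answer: 1424030499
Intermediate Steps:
g = -11029 (g = 146 - 11175 = -11029)
47727/(1/(g + K(-278))) = 47727/(1/(-11029 - 147*(-278))) = 47727/(1/(-11029 + 40866)) = 47727/(1/29837) = 47727*29837 = 1424030499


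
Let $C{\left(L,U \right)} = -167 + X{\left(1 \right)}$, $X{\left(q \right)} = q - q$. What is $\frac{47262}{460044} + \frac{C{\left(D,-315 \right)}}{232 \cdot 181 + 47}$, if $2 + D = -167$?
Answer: $\frac{106112215}{1074432762} \approx 0.098761$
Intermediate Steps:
$X{\left(q \right)} = 0$
$D = -169$ ($D = -2 - 167 = -169$)
$C{\left(L,U \right)} = -167$ ($C{\left(L,U \right)} = -167 + 0 = -167$)
$\frac{47262}{460044} + \frac{C{\left(D,-315 \right)}}{232 \cdot 181 + 47} = \frac{47262}{460044} - \frac{167}{232 \cdot 181 + 47} = 47262 \cdot \frac{1}{460044} - \frac{167}{41992 + 47} = \frac{7877}{76674} - \frac{167}{42039} = \frac{106112215}{1074432762}$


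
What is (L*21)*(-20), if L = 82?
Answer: -34440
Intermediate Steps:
(L*21)*(-20) = (82*21)*(-20) = 1722*(-20) = -34440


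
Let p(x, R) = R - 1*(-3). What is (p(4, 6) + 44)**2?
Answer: 2809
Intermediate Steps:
p(x, R) = 3 + R (p(x, R) = R + 3 = 3 + R)
(p(4, 6) + 44)**2 = ((3 + 6) + 44)**2 = (9 + 44)**2 = 53**2 = 2809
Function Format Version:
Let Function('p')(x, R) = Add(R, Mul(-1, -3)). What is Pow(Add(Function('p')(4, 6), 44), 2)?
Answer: 2809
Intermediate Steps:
Function('p')(x, R) = Add(3, R) (Function('p')(x, R) = Add(R, 3) = Add(3, R))
Pow(Add(Function('p')(4, 6), 44), 2) = Pow(Add(Add(3, 6), 44), 2) = Pow(Add(9, 44), 2) = Pow(53, 2) = 2809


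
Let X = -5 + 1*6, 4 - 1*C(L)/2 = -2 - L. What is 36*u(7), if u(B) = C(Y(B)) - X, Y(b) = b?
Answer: 900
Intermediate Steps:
C(L) = 12 + 2*L (C(L) = 8 - 2*(-2 - L) = 8 + (4 + 2*L) = 12 + 2*L)
X = 1 (X = -5 + 6 = 1)
u(B) = 11 + 2*B (u(B) = (12 + 2*B) - 1*1 = (12 + 2*B) - 1 = 11 + 2*B)
36*u(7) = 36*(11 + 2*7) = 36*(11 + 14) = 36*25 = 900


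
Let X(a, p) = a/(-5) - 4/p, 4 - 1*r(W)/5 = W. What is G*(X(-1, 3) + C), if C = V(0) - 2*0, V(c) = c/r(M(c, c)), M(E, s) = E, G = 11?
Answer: -187/15 ≈ -12.467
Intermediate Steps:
r(W) = 20 - 5*W
X(a, p) = -4/p - a/5 (X(a, p) = a*(-⅕) - 4/p = -a/5 - 4/p = -4/p - a/5)
V(c) = c/(20 - 5*c)
C = 0 (C = -1*0/(-20 + 5*0) - 2*0 = -1*0/(-20 + 0) + 0 = -1*0/(-20) + 0 = -1*0*(-1/20) + 0 = 0 + 0 = 0)
G*(X(-1, 3) + C) = 11*((-4/3 - ⅕*(-1)) + 0) = 11*((-4*⅓ + ⅕) + 0) = 11*((-4/3 + ⅕) + 0) = 11*(-17/15 + 0) = 11*(-17/15) = -187/15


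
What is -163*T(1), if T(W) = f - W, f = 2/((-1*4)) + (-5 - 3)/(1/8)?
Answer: 21353/2 ≈ 10677.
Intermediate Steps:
f = -129/2 (f = 2/(-4) - 8/⅛ = 2*(-¼) - 8*8 = -½ - 64 = -129/2 ≈ -64.500)
T(W) = -129/2 - W
-163*T(1) = -163*(-129/2 - 1*1) = -163*(-129/2 - 1) = -163*(-131/2) = 21353/2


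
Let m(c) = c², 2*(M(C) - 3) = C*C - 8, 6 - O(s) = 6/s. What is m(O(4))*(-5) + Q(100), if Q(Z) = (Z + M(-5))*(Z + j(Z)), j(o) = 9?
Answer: 48209/4 ≈ 12052.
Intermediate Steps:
O(s) = 6 - 6/s
M(C) = -1 + C²/2 (M(C) = 3 + (C*C - 8)/2 = 3 + (C² - 8)/2 = 3 + (-8 + C²)/2 = 3 + (-4 + C²/2) = -1 + C²/2)
Q(Z) = (9 + Z)*(23/2 + Z) (Q(Z) = (Z + (-1 + (½)*(-5)²))*(Z + 9) = (Z + (-1 + (½)*25))*(9 + Z) = (Z + (-1 + 25/2))*(9 + Z) = (Z + 23/2)*(9 + Z) = (23/2 + Z)*(9 + Z) = (9 + Z)*(23/2 + Z))
m(O(4))*(-5) + Q(100) = (6 - 6/4)²*(-5) + (207/2 + 100² + (41/2)*100) = (6 - 6*¼)²*(-5) + (207/2 + 10000 + 2050) = (6 - 3/2)²*(-5) + 24307/2 = (9/2)²*(-5) + 24307/2 = (81/4)*(-5) + 24307/2 = -405/4 + 24307/2 = 48209/4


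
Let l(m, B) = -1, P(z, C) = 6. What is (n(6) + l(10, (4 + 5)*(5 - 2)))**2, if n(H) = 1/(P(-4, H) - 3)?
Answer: 4/9 ≈ 0.44444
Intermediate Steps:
n(H) = 1/3 (n(H) = 1/(6 - 3) = 1/3)
(n(6) + l(10, (4 + 5)*(5 - 2)))**2 = (1/3 - 1)**2 = (-2/3)**2 = 4/9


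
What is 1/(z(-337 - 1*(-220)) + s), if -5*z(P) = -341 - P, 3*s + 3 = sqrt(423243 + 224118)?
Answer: -1095/1750264 + 25*sqrt(71929)/1750264 ≈ 0.0032052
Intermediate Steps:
s = -1 + sqrt(71929) (s = -1 + sqrt(423243 + 224118)/3 = -1 + sqrt(647361)/3 = -1 + (3*sqrt(71929))/3 = -1 + sqrt(71929) ≈ 267.20)
z(P) = 341/5 + P/5 (z(P) = -(-341 - P)/5 = 341/5 + P/5)
1/(z(-337 - 1*(-220)) + s) = 1/((341/5 + (-337 - 1*(-220))/5) + (-1 + sqrt(71929))) = 1/((341/5 + (-337 + 220)/5) + (-1 + sqrt(71929))) = 1/((341/5 + (1/5)*(-117)) + (-1 + sqrt(71929))) = 1/((341/5 - 117/5) + (-1 + sqrt(71929))) = 1/(224/5 + (-1 + sqrt(71929))) = 1/(219/5 + sqrt(71929))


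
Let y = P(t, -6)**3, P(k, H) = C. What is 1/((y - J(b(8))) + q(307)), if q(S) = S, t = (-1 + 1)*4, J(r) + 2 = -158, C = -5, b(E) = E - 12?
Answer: 1/342 ≈ 0.0029240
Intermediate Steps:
b(E) = -12 + E
J(r) = -160 (J(r) = -2 - 158 = -160)
t = 0 (t = 0*4 = 0)
P(k, H) = -5
y = -125 (y = (-5)**3 = -125)
1/((y - J(b(8))) + q(307)) = 1/((-125 - 1*(-160)) + 307) = 1/((-125 + 160) + 307) = 1/(35 + 307) = 1/342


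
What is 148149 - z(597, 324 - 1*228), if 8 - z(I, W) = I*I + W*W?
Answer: 513766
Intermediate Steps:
z(I, W) = 8 - I**2 - W**2 (z(I, W) = 8 - (I*I + W*W) = 8 - (I**2 + W**2) = 8 + (-I**2 - W**2) = 8 - I**2 - W**2)
148149 - z(597, 324 - 1*228) = 148149 - (8 - 1*597**2 - (324 - 1*228)**2) = 148149 - (8 - 1*356409 - (324 - 228)**2) = 148149 - (8 - 356409 - 1*96**2) = 148149 - (8 - 356409 - 1*9216) = 148149 - (8 - 356409 - 9216) = 148149 - 1*(-365617) = 148149 + 365617 = 513766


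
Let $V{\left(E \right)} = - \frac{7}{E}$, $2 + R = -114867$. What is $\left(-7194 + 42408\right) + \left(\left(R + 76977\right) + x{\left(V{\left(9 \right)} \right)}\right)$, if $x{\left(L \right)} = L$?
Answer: $- \frac{24109}{9} \approx -2678.8$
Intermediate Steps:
$R = -114869$ ($R = -2 - 114867 = -114869$)
$\left(-7194 + 42408\right) + \left(\left(R + 76977\right) + x{\left(V{\left(9 \right)} \right)}\right) = \left(-7194 + 42408\right) + \left(\left(-114869 + 76977\right) - \frac{7}{9}\right) = 35214 - \frac{341035}{9} = - \frac{24109}{9}$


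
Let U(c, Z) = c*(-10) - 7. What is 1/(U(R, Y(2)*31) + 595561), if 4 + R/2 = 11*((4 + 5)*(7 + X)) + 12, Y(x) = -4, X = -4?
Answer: 1/589454 ≈ 1.6965e-6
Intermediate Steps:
R = 610 (R = -8 + 2*(11*((4 + 5)*(7 - 4)) + 12) = -8 + 2*(11*(9*3) + 12) = -8 + 2*(11*27 + 12) = -8 + 2*(297 + 12) = -8 + 2*309 = -8 + 618 = 610)
U(c, Z) = -7 - 10*c (U(c, Z) = -10*c - 7 = -7 - 10*c)
1/(U(R, Y(2)*31) + 595561) = 1/((-7 - 10*610) + 595561) = 1/((-7 - 6100) + 595561) = 1/(-6107 + 595561) = 1/589454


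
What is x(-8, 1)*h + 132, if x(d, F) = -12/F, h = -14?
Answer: 300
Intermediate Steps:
x(-8, 1)*h + 132 = -12/1*(-14) + 132 = -12*1*(-14) + 132 = -12*(-14) + 132 = 168 + 132 = 300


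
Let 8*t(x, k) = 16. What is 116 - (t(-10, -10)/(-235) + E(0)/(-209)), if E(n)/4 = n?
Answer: 27262/235 ≈ 116.01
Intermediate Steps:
E(n) = 4*n
t(x, k) = 2 (t(x, k) = (1/8)*16 = 2)
116 - (t(-10, -10)/(-235) + E(0)/(-209)) = 116 - (2/(-235) + (4*0)/(-209)) = 116 - (2*(-1/235) + 0*(-1/209)) = 116 - (-2/235 + 0) = 116 - 1*(-2/235) = 116 + 2/235 = 27262/235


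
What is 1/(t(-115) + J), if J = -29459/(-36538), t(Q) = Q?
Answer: -36538/4172411 ≈ -0.0087570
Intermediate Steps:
J = 29459/36538 (J = -29459*(-1/36538) = 29459/36538 ≈ 0.80626)
1/(t(-115) + J) = 1/(-115 + 29459/36538) = 1/(-4172411/36538) = -36538/4172411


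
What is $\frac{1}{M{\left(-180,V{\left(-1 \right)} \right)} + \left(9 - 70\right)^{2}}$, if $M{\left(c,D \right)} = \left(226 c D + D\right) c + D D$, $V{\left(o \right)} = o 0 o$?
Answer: $\frac{1}{3721} \approx 0.00026874$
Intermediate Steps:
$V{\left(o \right)} = 0$ ($V{\left(o \right)} = 0 o = 0$)
$M{\left(c,D \right)} = D^{2} + c \left(D + 226 D c\right)$ ($M{\left(c,D \right)} = \left(226 D c + D\right) c + D^{2} = \left(D + 226 D c\right) c + D^{2} = c \left(D + 226 D c\right) + D^{2} = D^{2} + c \left(D + 226 D c\right)$)
$\frac{1}{M{\left(-180,V{\left(-1 \right)} \right)} + \left(9 - 70\right)^{2}} = \frac{1}{0 \left(0 - 180 + 226 \left(-180\right)^{2}\right) + \left(9 - 70\right)^{2}} = \frac{1}{0 \left(0 - 180 + 226 \cdot 32400\right) + \left(-61\right)^{2}} = \frac{1}{0 \left(0 - 180 + 7322400\right) + 3721} = \frac{1}{0 \cdot 7322220 + 3721} = \frac{1}{0 + 3721} = \frac{1}{3721}$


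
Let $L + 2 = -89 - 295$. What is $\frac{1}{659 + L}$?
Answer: $\frac{1}{273} \approx 0.003663$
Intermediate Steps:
$L = -386$ ($L = -2 - 384 = -386$)
$\frac{1}{659 + L} = \frac{1}{659 - 386} = \frac{1}{273}$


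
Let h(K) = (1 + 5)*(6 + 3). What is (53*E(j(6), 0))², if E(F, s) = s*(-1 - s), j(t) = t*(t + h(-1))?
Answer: 0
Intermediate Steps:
h(K) = 54 (h(K) = 6*9 = 54)
j(t) = t*(54 + t) (j(t) = t*(t + 54) = t*(54 + t))
(53*E(j(6), 0))² = (53*(-1*0*(1 + 0)))² = (53*(-1*0*1))² = (53*0)² = 0² = 0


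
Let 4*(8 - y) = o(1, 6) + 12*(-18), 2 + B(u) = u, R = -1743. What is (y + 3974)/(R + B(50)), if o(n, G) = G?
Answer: -8069/3390 ≈ -2.3802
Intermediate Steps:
B(u) = -2 + u
y = 121/2 (y = 8 - (6 + 12*(-18))/4 = 8 - (6 - 216)/4 = 8 - ¼*(-210) = 8 + 105/2 = 121/2 ≈ 60.500)
(y + 3974)/(R + B(50)) = (121/2 + 3974)/(-1743 + (-2 + 50)) = 8069/(2*(-1743 + 48)) = (8069/2)/(-1695) = (8069/2)*(-1/1695) = -8069/3390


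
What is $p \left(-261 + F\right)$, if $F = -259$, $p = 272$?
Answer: $-141440$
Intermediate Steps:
$p \left(-261 + F\right) = 272 \left(-261 - 259\right) = 272 \left(-520\right) = -141440$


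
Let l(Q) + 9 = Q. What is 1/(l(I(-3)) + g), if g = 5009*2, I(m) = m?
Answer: 1/10006 ≈ 9.9940e-5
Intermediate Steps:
l(Q) = -9 + Q
g = 10018
1/(l(I(-3)) + g) = 1/((-9 - 3) + 10018) = 1/(-12 + 10018) = 1/10006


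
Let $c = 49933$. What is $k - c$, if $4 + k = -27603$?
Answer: $-77540$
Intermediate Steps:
$k = -27607$ ($k = -4 - 27603 = -27607$)
$k - c = -27607 - 49933 = -77540$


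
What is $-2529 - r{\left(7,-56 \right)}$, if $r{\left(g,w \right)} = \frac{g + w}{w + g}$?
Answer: $-2530$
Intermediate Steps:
$r{\left(g,w \right)} = 1$ ($r{\left(g,w \right)} = \frac{g + w}{g + w} = 1$)
$-2529 - r{\left(7,-56 \right)} = -2529 - 1 = -2530$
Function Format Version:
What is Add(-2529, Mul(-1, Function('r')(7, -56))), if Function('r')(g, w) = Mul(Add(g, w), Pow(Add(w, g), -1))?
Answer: -2530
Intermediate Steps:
Function('r')(g, w) = 1 (Function('r')(g, w) = Mul(Add(g, w), Pow(Add(g, w), -1)) = 1)
Add(-2529, Mul(-1, Function('r')(7, -56))) = Add(-2529, Mul(-1, 1)) = Add(-2529, -1) = -2530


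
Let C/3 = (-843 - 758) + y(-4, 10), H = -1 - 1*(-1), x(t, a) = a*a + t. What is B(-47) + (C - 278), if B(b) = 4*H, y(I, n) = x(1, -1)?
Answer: -5075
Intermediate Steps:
x(t, a) = t + a**2 (x(t, a) = a**2 + t = t + a**2)
y(I, n) = 2 (y(I, n) = 1 + (-1)**2 = 1 + 1 = 2)
H = 0 (H = -1 + 1 = 0)
B(b) = 0 (B(b) = 4*0 = 0)
C = -4797 (C = 3*((-843 - 758) + 2) = 3*(-1601 + 2) = 3*(-1599) = -4797)
B(-47) + (C - 278) = 0 + (-4797 - 278) = 0 - 5075 = -5075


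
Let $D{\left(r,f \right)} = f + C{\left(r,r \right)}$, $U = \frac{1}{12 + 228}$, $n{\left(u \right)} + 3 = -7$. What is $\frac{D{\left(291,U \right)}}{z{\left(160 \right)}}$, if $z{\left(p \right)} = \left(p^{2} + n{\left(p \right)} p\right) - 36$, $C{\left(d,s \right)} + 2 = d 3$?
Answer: $\frac{209041}{5751360} \approx 0.036346$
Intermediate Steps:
$n{\left(u \right)} = -10$ ($n{\left(u \right)} = -3 - 7 = -10$)
$C{\left(d,s \right)} = -2 + 3 d$ ($C{\left(d,s \right)} = -2 + d 3 = -2 + 3 d$)
$U = \frac{1}{240} \approx 0.0041667$
$z{\left(p \right)} = -36 + p^{2} - 10 p$ ($z{\left(p \right)} = \left(p^{2} - 10 p\right) - 36 = -36 + p^{2} - 10 p$)
$D{\left(r,f \right)} = -2 + f + 3 r$ ($D{\left(r,f \right)} = f + \left(-2 + 3 r\right) = -2 + f + 3 r$)
$\frac{D{\left(291,U \right)}}{z{\left(160 \right)}} = \frac{-2 + \frac{1}{240} + 3 \cdot 291}{-36 + 160^{2} - 1600} = \frac{-2 + \frac{1}{240} + 873}{-36 + 25600 - 1600} = \frac{209041}{240 \cdot 23964} = \frac{209041}{240} \cdot \frac{1}{23964} = \frac{209041}{5751360}$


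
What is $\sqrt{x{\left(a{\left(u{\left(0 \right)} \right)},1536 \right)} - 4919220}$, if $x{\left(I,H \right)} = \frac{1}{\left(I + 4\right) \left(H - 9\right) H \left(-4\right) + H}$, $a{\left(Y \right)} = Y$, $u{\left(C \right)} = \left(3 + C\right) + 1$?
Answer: $\frac{i \sqrt{108242787235923872058}}{4690848} \approx 2217.9 i$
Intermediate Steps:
$u{\left(C \right)} = 4 + C$
$x{\left(I,H \right)} = \frac{1}{H - 4 H \left(-9 + H\right) \left(4 + I\right)}$ ($x{\left(I,H \right)} = \frac{1}{\left(4 + I\right) \left(-9 + H\right) H \left(-4\right) + H} = \frac{1}{\left(-9 + H\right) \left(4 + I\right) H \left(-4\right) + H} = \frac{1}{H \left(-9 + H\right) \left(4 + I\right) \left(-4\right) + H} = \frac{1}{- 4 H \left(-9 + H\right) \left(4 + I\right) + H} = \frac{1}{H - 4 H \left(-9 + H\right) \left(4 + I\right)}$)
$\sqrt{x{\left(a{\left(u{\left(0 \right)} \right)},1536 \right)} - 4919220} = \sqrt{- \frac{1}{1536 \left(-145 - 36 \left(4 + 0\right) + 16 \cdot 1536 + 4 \cdot 1536 \left(4 + 0\right)\right)} - 4919220} = \sqrt{\left(-1\right) \frac{1}{1536} \frac{1}{-145 - 144 + 24576 + 4 \cdot 1536 \cdot 4} - 4919220} = \sqrt{\left(-1\right) \frac{1}{1536} \frac{1}{-145 - 144 + 24576 + 24576} - 4919220} = \sqrt{\left(-1\right) \frac{1}{1536} \cdot \frac{1}{48863} - 4919220} = \sqrt{- \frac{1}{75053568} - 4919220} = \sqrt{- \frac{369205012776961}{75053568}} = \frac{i \sqrt{108242787235923872058}}{4690848}$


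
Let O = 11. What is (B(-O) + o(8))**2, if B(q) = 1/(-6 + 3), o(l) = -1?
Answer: 16/9 ≈ 1.7778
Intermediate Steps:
B(q) = -1/3 (B(q) = 1/(-3) = -1/3)
(B(-O) + o(8))**2 = (-1/3 - 1)**2 = (-4/3)**2 = 16/9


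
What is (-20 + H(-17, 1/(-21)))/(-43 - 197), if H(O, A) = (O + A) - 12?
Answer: 103/504 ≈ 0.20437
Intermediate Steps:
H(O, A) = -12 + A + O (H(O, A) = (A + O) - 12 = -12 + A + O)
(-20 + H(-17, 1/(-21)))/(-43 - 197) = (-20 + (-12 + 1/(-21) - 17))/(-43 - 197) = (-20 + (-12 - 1/21 - 17))/(-240) = (-20 - 610/21)*(-1/240) = -1030/21*(-1/240) = 103/504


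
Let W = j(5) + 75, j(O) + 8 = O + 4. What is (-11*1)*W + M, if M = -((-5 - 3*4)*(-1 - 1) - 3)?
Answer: -867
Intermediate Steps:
j(O) = -4 + O (j(O) = -8 + (O + 4) = -8 + (4 + O) = -4 + O)
M = -31 (M = -((-5 - 12)*(-2) - 3) = -(-17*(-2) - 3) = -(34 - 3) = -1*31 = -31)
W = 76 (W = (-4 + 5) + 75 = 1 + 75 = 76)
(-11*1)*W + M = -11*1*76 - 31 = -11*76 - 31 = -836 - 31 = -867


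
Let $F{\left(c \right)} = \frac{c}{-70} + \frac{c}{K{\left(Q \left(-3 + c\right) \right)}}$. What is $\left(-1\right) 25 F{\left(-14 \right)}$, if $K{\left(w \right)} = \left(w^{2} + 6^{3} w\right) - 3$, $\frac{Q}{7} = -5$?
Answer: $- \frac{1206180}{241271} \approx -4.9993$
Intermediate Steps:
$Q = -35$ ($Q = 7 \left(-5\right) = -35$)
$K{\left(w \right)} = -3 + w^{2} + 216 w$ ($K{\left(w \right)} = \left(w^{2} + 216 w\right) - 3 = -3 + w^{2} + 216 w$)
$F{\left(c \right)} = - \frac{c}{70} + \frac{c}{22677 + \left(105 - 35 c\right)^{2} - 7560 c}$ ($F{\left(c \right)} = \frac{c}{-70} + \frac{c}{-3 + \left(- 35 \left(-3 + c\right)\right)^{2} + 216 \left(- 35 \left(-3 + c\right)\right)} = c \left(- \frac{1}{70}\right) + \frac{c}{-3 + \left(105 - 35 c\right)^{2} + 216 \left(105 - 35 c\right)} = - \frac{c}{70} + \frac{c}{-3 + \left(105 - 35 c\right)^{2} - \left(-22680 + 7560 c\right)} = - \frac{c}{70} + \frac{c}{22677 + \left(105 - 35 c\right)^{2} - 7560 c}$)
$\left(-1\right) 25 F{\left(-14 \right)} = \left(-1\right) 25 \cdot \frac{1}{70} \left(-14\right) \frac{1}{33702 - -208740 + 1225 \left(-14\right)^{2}} \left(-33632 - 1225 \left(-14\right)^{2} + 14910 \left(-14\right)\right) = - 25 \cdot \frac{1}{70} \left(-14\right) \frac{1}{33702 + 208740 + 1225 \cdot 196} \left(-33632 - 240100 - 208740\right) = - 25 \cdot \frac{1}{70} \left(-14\right) \frac{1}{33702 + 208740 + 240100} \left(-33632 - 240100 - 208740\right) = - 25 \cdot \frac{1}{70} \left(-14\right) \frac{1}{482542} \left(-482472\right) = \left(-25\right) \frac{241236}{1206355} = - \frac{1206180}{241271}$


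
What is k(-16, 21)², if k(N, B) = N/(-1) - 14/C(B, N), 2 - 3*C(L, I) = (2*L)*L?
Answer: 49857721/193600 ≈ 257.53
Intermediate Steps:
C(L, I) = ⅔ - 2*L²/3 (C(L, I) = ⅔ - 2*L*L/3 = ⅔ - 2*L²/3)
k(N, B) = -N - 14/(⅔ - 2*B²/3) (k(N, B) = N/(-1) - 14/(⅔ - 2*B²/3) = N*(-1) - 14/(⅔ - 2*B²/3) = -N - 14/(⅔ - 2*B²/3))
k(-16, 21)² = ((21 - 1*(-16)*(-1 + 21²))/(-1 + 21²))² = ((21 - 1*(-16)*(-1 + 441))/(-1 + 441))² = ((21 - 1*(-16)*440)/440)² = ((21 + 7040)/440)² = ((1/440)*7061)² = (7061/440)² = 49857721/193600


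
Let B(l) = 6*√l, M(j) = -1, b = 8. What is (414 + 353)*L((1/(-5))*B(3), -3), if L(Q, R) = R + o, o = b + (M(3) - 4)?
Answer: 0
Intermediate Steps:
o = 3 (o = 8 + (-1 - 4) = 8 - 5 = 3)
L(Q, R) = 3 + R (L(Q, R) = R + 3 = 3 + R)
(414 + 353)*L((1/(-5))*B(3), -3) = (414 + 353)*(3 - 3) = 767*0 = 0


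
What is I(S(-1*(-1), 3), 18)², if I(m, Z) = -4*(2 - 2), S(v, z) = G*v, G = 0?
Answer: 0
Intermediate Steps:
S(v, z) = 0 (S(v, z) = 0*v = 0)
I(m, Z) = 0 (I(m, Z) = -4*0 = 0)
I(S(-1*(-1), 3), 18)² = 0² = 0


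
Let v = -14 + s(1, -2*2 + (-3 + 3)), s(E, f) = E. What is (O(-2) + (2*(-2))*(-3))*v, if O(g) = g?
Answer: -130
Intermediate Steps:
v = -13 (v = -14 + 1 = -13)
(O(-2) + (2*(-2))*(-3))*v = (-2 + (2*(-2))*(-3))*(-13) = (-2 - 4*(-3))*(-13) = (-2 + 12)*(-13) = 10*(-13) = -130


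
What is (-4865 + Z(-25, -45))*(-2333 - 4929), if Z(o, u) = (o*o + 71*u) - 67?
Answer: 54479524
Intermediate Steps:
Z(o, u) = -67 + o² + 71*u (Z(o, u) = (o² + 71*u) - 67 = -67 + o² + 71*u)
(-4865 + Z(-25, -45))*(-2333 - 4929) = (-4865 + (-67 + (-25)² + 71*(-45)))*(-2333 - 4929) = (-4865 + (-67 + 625 - 3195))*(-7262) = (-4865 - 2637)*(-7262) = -7502*(-7262) = 54479524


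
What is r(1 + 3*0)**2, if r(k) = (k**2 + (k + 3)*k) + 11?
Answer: 256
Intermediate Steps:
r(k) = 11 + k**2 + k*(3 + k) (r(k) = (k**2 + (3 + k)*k) + 11 = (k**2 + k*(3 + k)) + 11 = 11 + k**2 + k*(3 + k))
r(1 + 3*0)**2 = (11 + 2*(1 + 3*0)**2 + 3*(1 + 3*0))**2 = (11 + 2*(1 + 0)**2 + 3*(1 + 0))**2 = (11 + 2*1**2 + 3*1)**2 = (11 + 2*1 + 3)**2 = (11 + 2 + 3)**2 = 16**2 = 256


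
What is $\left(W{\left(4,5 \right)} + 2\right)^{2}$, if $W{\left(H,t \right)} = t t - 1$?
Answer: $676$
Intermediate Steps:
$W{\left(H,t \right)} = -1 + t^{2}$ ($W{\left(H,t \right)} = t^{2} - 1 = -1 + t^{2}$)
$\left(W{\left(4,5 \right)} + 2\right)^{2} = \left(\left(-1 + 5^{2}\right) + 2\right)^{2} = \left(\left(-1 + 25\right) + 2\right)^{2} = \left(24 + 2\right)^{2} = 26^{2} = 676$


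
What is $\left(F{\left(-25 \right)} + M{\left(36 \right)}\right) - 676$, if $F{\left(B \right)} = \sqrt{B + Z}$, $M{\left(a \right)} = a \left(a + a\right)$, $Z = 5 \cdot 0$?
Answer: $1916 + 5 i \approx 1916.0 + 5.0 i$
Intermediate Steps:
$Z = 0$
$M{\left(a \right)} = 2 a^{2}$ ($M{\left(a \right)} = a 2 a = 2 a^{2}$)
$F{\left(B \right)} = \sqrt{B}$ ($F{\left(B \right)} = \sqrt{B + 0} = \sqrt{B}$)
$\left(F{\left(-25 \right)} + M{\left(36 \right)}\right) - 676 = \left(\sqrt{-25} + 2 \cdot 36^{2}\right) - 676 = \left(5 i + 2 \cdot 1296\right) - 676 = \left(5 i + 2592\right) - 676 = \left(2592 + 5 i\right) - 676 = 1916 + 5 i$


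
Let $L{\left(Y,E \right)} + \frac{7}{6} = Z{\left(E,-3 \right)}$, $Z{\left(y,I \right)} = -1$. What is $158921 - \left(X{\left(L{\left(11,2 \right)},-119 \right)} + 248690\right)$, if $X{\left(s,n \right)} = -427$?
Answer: $-89342$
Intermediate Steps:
$L{\left(Y,E \right)} = - \frac{13}{6}$ ($L{\left(Y,E \right)} = - \frac{7}{6} - 1 = - \frac{13}{6}$)
$158921 - \left(X{\left(L{\left(11,2 \right)},-119 \right)} + 248690\right) = 158921 - \left(-427 + 248690\right) = 158921 - 248263 = -89342$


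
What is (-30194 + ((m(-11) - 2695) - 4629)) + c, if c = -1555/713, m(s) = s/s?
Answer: -26751176/713 ≈ -37519.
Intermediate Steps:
m(s) = 1
c = -1555/713 (c = -1555*1/713 = -1555/713 ≈ -2.1809)
(-30194 + ((m(-11) - 2695) - 4629)) + c = (-30194 + ((1 - 2695) - 4629)) - 1555/713 = (-30194 + (-2694 - 4629)) - 1555/713 = (-30194 - 7323) - 1555/713 = -37517 - 1555/713 = -26751176/713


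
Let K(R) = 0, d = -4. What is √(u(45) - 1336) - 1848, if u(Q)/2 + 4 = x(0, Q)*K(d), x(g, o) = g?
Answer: -1848 + 8*I*√21 ≈ -1848.0 + 36.661*I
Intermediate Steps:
u(Q) = -8 (u(Q) = -8 + 2*(0*0) = -8 + 2*0 = -8 + 0 = -8)
√(u(45) - 1336) - 1848 = √(-8 - 1336) - 1848 = √(-1344) - 1848 = 8*I*√21 - 1848 = -1848 + 8*I*√21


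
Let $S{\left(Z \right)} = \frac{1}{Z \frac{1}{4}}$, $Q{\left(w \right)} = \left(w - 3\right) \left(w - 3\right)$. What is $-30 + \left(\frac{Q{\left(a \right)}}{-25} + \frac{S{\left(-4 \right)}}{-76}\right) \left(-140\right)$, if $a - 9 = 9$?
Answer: $\frac{23335}{19} \approx 1228.2$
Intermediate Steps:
$a = 18$ ($a = 9 + 9 = 18$)
$Q{\left(w \right)} = \left(-3 + w\right)^{2}$ ($Q{\left(w \right)} = \left(-3 + w\right) \left(-3 + w\right) = \left(-3 + w\right)^{2}$)
$S{\left(Z \right)} = \frac{4}{Z}$ ($S{\left(Z \right)} = \frac{1}{Z \frac{1}{4}} = \frac{1}{\frac{1}{4} Z} = \frac{4}{Z}$)
$-30 + \left(\frac{Q{\left(a \right)}}{-25} + \frac{S{\left(-4 \right)}}{-76}\right) \left(-140\right) = -30 + \left(\frac{\left(-3 + 18\right)^{2}}{-25} + \frac{4 \frac{1}{-4}}{-76}\right) \left(-140\right) = -30 + \left(15^{2} \left(- \frac{1}{25}\right) + 4 \left(- \frac{1}{4}\right) \left(- \frac{1}{76}\right)\right) \left(-140\right) = -30 + \left(225 \left(- \frac{1}{25}\right) - - \frac{1}{76}\right) \left(-140\right) = -30 + \left(-9 + \frac{1}{76}\right) \left(-140\right) = -30 - - \frac{23905}{19} = -30 + \frac{23905}{19} = \frac{23335}{19}$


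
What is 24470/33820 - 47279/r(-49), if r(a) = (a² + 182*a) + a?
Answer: 43991145/5551553 ≈ 7.9241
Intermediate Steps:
r(a) = a² + 183*a
24470/33820 - 47279/r(-49) = 24470/33820 - 47279*(-1/(49*(183 - 49))) = 24470*(1/33820) - 47279/((-49*134)) = 2447/3382 - 47279/(-6566) = 2447/3382 - 47279*(-1/6566) = 2447/3382 + 47279/6566 = 43991145/5551553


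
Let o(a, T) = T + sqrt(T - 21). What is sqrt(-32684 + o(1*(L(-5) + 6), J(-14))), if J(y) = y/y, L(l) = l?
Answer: sqrt(-32683 + 2*I*sqrt(5)) ≈ 0.012 + 180.78*I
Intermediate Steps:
J(y) = 1
o(a, T) = T + sqrt(-21 + T)
sqrt(-32684 + o(1*(L(-5) + 6), J(-14))) = sqrt(-32684 + (1 + sqrt(-21 + 1))) = sqrt(-32684 + (1 + sqrt(-20))) = sqrt(-32684 + (1 + 2*I*sqrt(5))) = sqrt(-32683 + 2*I*sqrt(5))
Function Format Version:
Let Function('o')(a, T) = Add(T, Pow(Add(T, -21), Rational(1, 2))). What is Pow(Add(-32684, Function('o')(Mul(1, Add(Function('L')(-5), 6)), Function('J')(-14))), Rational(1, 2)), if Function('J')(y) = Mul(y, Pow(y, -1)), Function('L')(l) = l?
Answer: Pow(Add(-32683, Mul(2, I, Pow(5, Rational(1, 2)))), Rational(1, 2)) ≈ Add(0.012, Mul(180.78, I))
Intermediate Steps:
Function('J')(y) = 1
Function('o')(a, T) = Add(T, Pow(Add(-21, T), Rational(1, 2)))
Pow(Add(-32684, Function('o')(Mul(1, Add(Function('L')(-5), 6)), Function('J')(-14))), Rational(1, 2)) = Pow(Add(-32684, Add(1, Pow(Add(-21, 1), Rational(1, 2)))), Rational(1, 2)) = Pow(Add(-32684, Add(1, Pow(-20, Rational(1, 2)))), Rational(1, 2)) = Pow(Add(-32684, Add(1, Mul(2, I, Pow(5, Rational(1, 2))))), Rational(1, 2)) = Pow(Add(-32683, Mul(2, I, Pow(5, Rational(1, 2)))), Rational(1, 2))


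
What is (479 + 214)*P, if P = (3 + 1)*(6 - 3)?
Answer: 8316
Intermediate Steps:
P = 12 (P = 4*3 = 12)
(479 + 214)*P = (479 + 214)*12 = 693*12 = 8316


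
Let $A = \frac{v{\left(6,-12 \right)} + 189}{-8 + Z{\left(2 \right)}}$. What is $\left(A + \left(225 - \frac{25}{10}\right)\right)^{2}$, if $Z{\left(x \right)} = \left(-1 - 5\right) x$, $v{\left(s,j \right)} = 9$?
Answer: $\frac{1129969}{25} \approx 45199.0$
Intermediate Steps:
$Z{\left(x \right)} = - 6 x$
$A = - \frac{99}{10}$ ($A = \frac{9 + 189}{-8 - 12} = \frac{198}{-8 - 12} = \frac{198}{-20} = 198 \left(- \frac{1}{20}\right) = - \frac{99}{10} \approx -9.9$)
$\left(A + \left(225 - \frac{25}{10}\right)\right)^{2} = \left(- \frac{99}{10} + \left(225 - \frac{25}{10}\right)\right)^{2} = \left(- \frac{99}{10} + \left(225 - 25 \cdot \frac{1}{10}\right)\right)^{2} = \left(- \frac{99}{10} + \left(225 - \frac{5}{2}\right)\right)^{2} = \left(- \frac{99}{10} + \frac{445}{2}\right)^{2} = \left(\frac{1063}{5}\right)^{2} = \frac{1129969}{25}$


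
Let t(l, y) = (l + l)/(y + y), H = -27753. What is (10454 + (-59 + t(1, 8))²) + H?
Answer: -885295/64 ≈ -13833.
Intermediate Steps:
t(l, y) = l/y (t(l, y) = (2*l)/((2*y)) = (2*l)*(1/(2*y)) = l/y)
(10454 + (-59 + t(1, 8))²) + H = (10454 + (-59 + 1/8)²) - 27753 = (10454 + (-59 + 1*(⅛))²) - 27753 = (10454 + (-59 + ⅛)²) - 27753 = (10454 + (-471/8)²) - 27753 = (10454 + 221841/64) - 27753 = 890897/64 - 27753 = -885295/64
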